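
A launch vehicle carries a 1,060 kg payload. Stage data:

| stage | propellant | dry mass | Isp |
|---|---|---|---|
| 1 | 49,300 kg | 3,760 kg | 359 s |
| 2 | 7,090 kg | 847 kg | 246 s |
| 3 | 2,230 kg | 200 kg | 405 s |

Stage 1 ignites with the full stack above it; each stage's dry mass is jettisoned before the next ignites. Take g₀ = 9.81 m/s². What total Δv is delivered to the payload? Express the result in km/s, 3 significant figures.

Ignition mass of stage 1 = 49,300+3,760 + 7,090+847 + 2,230+200 + 1,060 = 64,487 kg.
Stage 1: m₀ = 64,487 kg, m_f = 64,487 − 49,300 = 15,187 kg; Δv = 359×9.81×ln(4.246) = 3521.8×1.4460 ≈ 5093 m/s.
Stage 2: m₀ = 11,427 kg, m_f = 11,427 − 7,090 = 4,337 kg; Δv = 246×9.81×ln(2.635) = 2413.3×0.9688 ≈ 2338 m/s.
Stage 3: m₀ = 3,490 kg, m_f = 3,490 − 2,230 = 1,260 kg; Δv = 405×9.81×ln(2.77) = 3973.1×1.0188 ≈ 4048 m/s.
Total Δv = 5093 + 2338 + 4048 = 11479 m/s.

Δv ≈ 11.5 km/s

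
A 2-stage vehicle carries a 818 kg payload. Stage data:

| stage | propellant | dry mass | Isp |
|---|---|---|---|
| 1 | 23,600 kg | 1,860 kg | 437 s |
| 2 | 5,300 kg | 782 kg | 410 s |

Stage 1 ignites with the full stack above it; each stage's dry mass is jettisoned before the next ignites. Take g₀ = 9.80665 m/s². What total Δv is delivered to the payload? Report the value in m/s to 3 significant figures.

Ignition mass of stage 1 = 23,600+1,860 + 5,300+782 + 818 = 32,360 kg.
Stage 1: m₀ = 32,360 kg, m_f = 32,360 − 23,600 = 8,760 kg; Δv = 437×9.80665×ln(3.694) = 4285.5×1.3067 ≈ 5600 m/s.
Stage 2: m₀ = 6,900 kg, m_f = 6,900 − 5,300 = 1,600 kg; Δv = 410×9.80665×ln(4.312) = 4020.7×1.4615 ≈ 5876 m/s.
Total Δv = 5600 + 5876 = 11476 m/s.

Δv ≈ 11500 m/s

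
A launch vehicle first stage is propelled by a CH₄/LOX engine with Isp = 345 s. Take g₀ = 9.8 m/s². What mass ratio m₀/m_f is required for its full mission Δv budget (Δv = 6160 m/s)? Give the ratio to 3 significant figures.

mass ratio ≈ 6.18

v_e = Isp · g₀ = 345 × 9.8 = 3381.0 m/s.
Using Δv = v_e ln(m₀/m_f): m₀/m_f = exp(Δv / v_e) = exp(6160 / 3381.0) = exp(1.8219) = 6.1839.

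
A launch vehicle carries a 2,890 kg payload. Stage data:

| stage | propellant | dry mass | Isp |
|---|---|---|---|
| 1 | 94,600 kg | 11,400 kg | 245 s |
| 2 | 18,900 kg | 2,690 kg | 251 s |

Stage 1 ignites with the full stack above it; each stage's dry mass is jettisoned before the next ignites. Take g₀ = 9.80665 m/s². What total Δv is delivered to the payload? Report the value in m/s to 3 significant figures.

Δv ≈ 6740 m/s

Ignition mass of stage 1 = 94,600+11,400 + 18,900+2,690 + 2,890 = 130,480 kg.
Stage 1: m₀ = 130,480 kg, m_f = 130,480 − 94,600 = 35,880 kg; Δv = 245×9.80665×ln(3.637) = 2402.6×1.2910 ≈ 3102 m/s.
Stage 2: m₀ = 24,480 kg, m_f = 24,480 − 18,900 = 5,580 kg; Δv = 251×9.80665×ln(4.387) = 2461.5×1.4787 ≈ 3640 m/s.
Total Δv = 3102 + 3640 = 6742 m/s.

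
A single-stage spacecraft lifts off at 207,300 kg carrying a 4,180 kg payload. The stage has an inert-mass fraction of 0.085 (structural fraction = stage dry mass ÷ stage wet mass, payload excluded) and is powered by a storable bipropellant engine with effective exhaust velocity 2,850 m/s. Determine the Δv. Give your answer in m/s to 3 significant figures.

Stage wet mass = m₀ − payload = 207,300 − 4,180 = 203,120 kg.
Stage dry mass = ε × stage wet mass = 0.085 × 203,120 = 17,265.2 kg.
Burnout mass m_f = stage dry + payload = 17,265.2 + 4,180 = 21,445.2 kg.
Δv = v_e · ln(207,300/21,445.2) = 2850.0 × ln(9.666) = 2850.0 × 2.2687 ≈ 6466 m/s.

Δv ≈ 6470 m/s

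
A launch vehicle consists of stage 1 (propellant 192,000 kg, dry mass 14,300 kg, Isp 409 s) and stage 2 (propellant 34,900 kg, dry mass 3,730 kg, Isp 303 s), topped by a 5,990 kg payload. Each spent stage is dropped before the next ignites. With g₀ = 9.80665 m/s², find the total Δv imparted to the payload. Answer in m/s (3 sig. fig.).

Δv ≈ 10300 m/s

Ignition mass of stage 1 = 192,000+14,300 + 34,900+3,730 + 5,990 = 250,920 kg.
Stage 1: m₀ = 250,920 kg, m_f = 250,920 − 192,000 = 58,920 kg; Δv = 409×9.80665×ln(4.259) = 4010.9×1.4490 ≈ 5812 m/s.
Stage 2: m₀ = 44,620 kg, m_f = 44,620 − 34,900 = 9,720 kg; Δv = 303×9.80665×ln(4.591) = 2971.4×1.5240 ≈ 4528 m/s.
Total Δv = 5812 + 4528 = 10340 m/s.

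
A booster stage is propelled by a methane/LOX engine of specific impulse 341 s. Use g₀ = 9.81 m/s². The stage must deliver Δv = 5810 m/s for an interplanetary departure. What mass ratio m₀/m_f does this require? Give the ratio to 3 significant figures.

v_e = Isp · g₀ = 341 × 9.81 = 3345.2 m/s.
m₀/m_f = exp(Δv / v_e) = exp(5810 / 3345.2) = exp(1.7368) = 5.6792.

mass ratio ≈ 5.68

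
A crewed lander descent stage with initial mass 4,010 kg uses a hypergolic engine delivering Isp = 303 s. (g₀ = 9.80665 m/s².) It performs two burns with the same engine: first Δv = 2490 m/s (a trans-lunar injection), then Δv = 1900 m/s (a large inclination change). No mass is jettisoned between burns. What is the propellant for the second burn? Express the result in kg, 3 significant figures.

propellant for the second burn ≈ 819 kg

v_e = Isp · g₀ = 303 × 9.80665 = 2971.4 m/s.
After the first burn: m = 4010 × exp(−2490/2971.4) = 4010 × 0.43258 = 1,734.65 kg.
After the second burn: m = 1,734.65 × exp(−1900/2971.4) = 1,734.65 × 0.52760 = 915.201 kg.
Second-burn propellant = 1,734.65 − 915.201 = 819.449 kg.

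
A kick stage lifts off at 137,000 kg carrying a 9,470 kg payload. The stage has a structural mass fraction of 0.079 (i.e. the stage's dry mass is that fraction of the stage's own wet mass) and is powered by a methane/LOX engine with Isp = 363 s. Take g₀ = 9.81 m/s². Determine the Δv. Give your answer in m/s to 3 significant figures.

Stage wet mass = m₀ − payload = 137,000 − 9,470 = 127,530 kg.
Stage dry mass = ε × stage wet mass = 0.079 × 127,530 = 10,074.9 kg.
Burnout mass m_f = stage dry + payload = 10,074.9 + 9,470 = 19,544.9 kg.
v_e = Isp · g₀ = 363 × 9.81 = 3561.0 m/s.
Δv = v_e · ln(137,000/19,544.9) = 3561.0 × ln(7.01) = 3561.0 × 1.9473 ≈ 6934 m/s.

Δv ≈ 6930 m/s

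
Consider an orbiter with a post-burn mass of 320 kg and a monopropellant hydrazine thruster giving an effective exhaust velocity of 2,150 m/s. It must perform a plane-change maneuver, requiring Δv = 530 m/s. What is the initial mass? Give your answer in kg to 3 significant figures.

Using Δv = v_e ln(m₀/m_f): m₀/m_f = exp(Δv / v_e) = exp(530 / 2150.0) = exp(0.2465) = 1.2796.
m₀ = m_f × 1.2796 = 320 × 1.2796 = 409.472 kg.

initial mass ≈ 409 kg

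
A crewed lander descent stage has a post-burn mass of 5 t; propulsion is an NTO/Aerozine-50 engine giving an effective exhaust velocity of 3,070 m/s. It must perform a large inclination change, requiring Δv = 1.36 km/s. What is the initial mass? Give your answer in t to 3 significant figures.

initial mass ≈ 7.79 t

Using Δv = v_e ln(m₀/m_f): m₀/m_f = exp(Δv / v_e) = exp(1360 / 3070.0) = exp(0.4430) = 1.5574.
m₀ = m_f × 1.5574 = 5 × 1.5574 = 7.787 t.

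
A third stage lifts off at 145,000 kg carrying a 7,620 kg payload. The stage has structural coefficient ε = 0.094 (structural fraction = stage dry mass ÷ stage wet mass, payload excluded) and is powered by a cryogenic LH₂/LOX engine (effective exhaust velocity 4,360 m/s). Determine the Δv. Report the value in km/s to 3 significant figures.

Δv ≈ 8.52 km/s

Stage wet mass = m₀ − payload = 145,000 − 7,620 = 137,380 kg.
Stage dry mass = ε × stage wet mass = 0.094 × 137,380 = 12,913.7 kg.
Burnout mass m_f = stage dry + payload = 12,913.7 + 7,620 = 20,533.7 kg.
Δv = v_e · ln(145,000/20,533.7) = 4360.0 × ln(7.062) = 4360.0 × 1.9547 ≈ 8522 m/s.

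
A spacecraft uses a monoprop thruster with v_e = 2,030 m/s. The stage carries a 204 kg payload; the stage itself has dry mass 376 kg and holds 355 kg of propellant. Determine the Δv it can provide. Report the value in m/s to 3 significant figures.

m₀ = payload + dry + propellant = 204 + 376 + 355 = 935 kg.
m_f = payload + dry = 204 + 376 = 580 kg.
Δv = v_e · ln(m₀/m_f) = 2030.0 × ln(1.612) = 2030.0 × 0.4775 ≈ 969.4 m/s.

Δv ≈ 969 m/s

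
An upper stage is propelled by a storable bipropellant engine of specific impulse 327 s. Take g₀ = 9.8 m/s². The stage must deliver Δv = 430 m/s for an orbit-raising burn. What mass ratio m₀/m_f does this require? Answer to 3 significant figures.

mass ratio ≈ 1.14

v_e = Isp · g₀ = 327 × 9.8 = 3204.6 m/s.
m₀/m_f = exp(Δv / v_e) = exp(430 / 3204.6) = exp(0.1342) = 1.1436.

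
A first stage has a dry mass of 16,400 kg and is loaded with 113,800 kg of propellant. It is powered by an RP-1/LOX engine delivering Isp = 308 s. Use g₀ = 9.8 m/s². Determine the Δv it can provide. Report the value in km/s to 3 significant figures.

Δv ≈ 6.25 km/s

v_e = Isp · g₀ = 308 × 9.8 = 3018.4 m/s.
m₀ = m_dry + m_prop = 16,400 + 113,800 = 130,200 kg.
From the ideal rocket equation, Δv = v_e · ln(m₀/m_f) = 3018.4 × ln(7.939) = 3018.4 × 2.0718 ≈ 6253.5 m/s.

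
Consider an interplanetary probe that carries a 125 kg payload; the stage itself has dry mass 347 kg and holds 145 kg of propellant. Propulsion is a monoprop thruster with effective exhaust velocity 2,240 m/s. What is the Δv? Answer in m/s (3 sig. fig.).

m₀ = payload + dry + propellant = 125 + 347 + 145 = 617 kg.
m_f = payload + dry = 125 + 347 = 472 kg.
Δv = v_e · ln(m₀/m_f) = 2240.0 × ln(1.307) = 2240.0 × 0.2679 ≈ 600.1 m/s.

Δv ≈ 600 m/s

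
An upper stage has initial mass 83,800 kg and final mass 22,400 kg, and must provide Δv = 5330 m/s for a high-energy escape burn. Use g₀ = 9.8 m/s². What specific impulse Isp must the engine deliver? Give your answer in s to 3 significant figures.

Isp ≈ 412 s

ln(m₀/m_f) = ln(83800/22400) = ln(3.741) = 1.3194.
v_e = Δv / ln(m₀/m_f) = 5330 / 1.3194 = 4039.8 m/s.
Isp = v_e / g₀ = 4039.8 / 9.8 = 412.2 s.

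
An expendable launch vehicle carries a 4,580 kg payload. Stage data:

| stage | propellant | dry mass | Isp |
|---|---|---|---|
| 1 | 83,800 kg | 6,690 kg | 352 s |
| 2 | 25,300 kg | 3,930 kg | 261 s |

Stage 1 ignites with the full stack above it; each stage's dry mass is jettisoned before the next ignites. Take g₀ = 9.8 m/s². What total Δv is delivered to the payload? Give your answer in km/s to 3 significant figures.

Δv ≈ 7.40 km/s

Ignition mass of stage 1 = 83,800+6,690 + 25,300+3,930 + 4,580 = 124,300 kg.
Stage 1: m₀ = 124,300 kg, m_f = 124,300 − 83,800 = 40,500 kg; Δv = 352×9.8×ln(3.069) = 3449.6×1.1214 ≈ 3868 m/s.
Stage 2: m₀ = 33,810 kg, m_f = 33,810 − 25,300 = 8,510 kg; Δv = 261×9.8×ln(3.973) = 2557.8×1.3795 ≈ 3529 m/s.
Total Δv = 3868 + 3529 = 7397 m/s.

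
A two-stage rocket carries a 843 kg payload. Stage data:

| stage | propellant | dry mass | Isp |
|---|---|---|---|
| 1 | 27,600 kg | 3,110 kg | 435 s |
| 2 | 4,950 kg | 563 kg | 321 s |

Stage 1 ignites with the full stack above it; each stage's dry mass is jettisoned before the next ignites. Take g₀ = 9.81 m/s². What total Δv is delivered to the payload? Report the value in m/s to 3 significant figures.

Ignition mass of stage 1 = 27,600+3,110 + 4,950+563 + 843 = 37,066 kg.
Stage 1: m₀ = 37,066 kg, m_f = 37,066 − 27,600 = 9,466 kg; Δv = 435×9.81×ln(3.916) = 4267.4×1.3650 ≈ 5825 m/s.
Stage 2: m₀ = 6,356 kg, m_f = 6,356 − 4,950 = 1,406 kg; Δv = 321×9.81×ln(4.521) = 3149.0×1.5087 ≈ 4751 m/s.
Total Δv = 5825 + 4751 = 10576 m/s.

Δv ≈ 10600 m/s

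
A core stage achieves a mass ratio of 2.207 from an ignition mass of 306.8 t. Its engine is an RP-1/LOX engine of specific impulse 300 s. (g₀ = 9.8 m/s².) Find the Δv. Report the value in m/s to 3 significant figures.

Δv ≈ 2330 m/s

v_e = Isp · g₀ = 300 × 9.8 = 2940.0 m/s.
Δv = v_e · ln(2.207) = 2940.0 × 0.7916 ≈ 2327.4 m/s.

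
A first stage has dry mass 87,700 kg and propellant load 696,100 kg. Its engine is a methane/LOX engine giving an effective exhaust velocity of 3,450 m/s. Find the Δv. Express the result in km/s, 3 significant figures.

Δv ≈ 7.56 km/s

m₀ = m_dry + m_prop = 87,700 + 696,100 = 783,800 kg.
Δv = v_e · ln(m₀/m_f) = 3450.0 × ln(8.937) = 3450.0 × 2.1902 ≈ 7556.3 m/s.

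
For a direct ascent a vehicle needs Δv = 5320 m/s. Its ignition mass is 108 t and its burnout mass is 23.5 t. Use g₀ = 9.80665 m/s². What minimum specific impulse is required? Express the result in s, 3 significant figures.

Isp ≈ 356 s

ln(m₀/m_f) = ln(108000/23500) = ln(4.596) = 1.5251.
By the Tsiolkovsky rocket equation, v_e = Δv / ln(m₀/m_f) = 5320 / 1.5251 = 3488.2 m/s.
Isp = v_e / g₀ = 3488.2 / 9.80665 = 355.7 s.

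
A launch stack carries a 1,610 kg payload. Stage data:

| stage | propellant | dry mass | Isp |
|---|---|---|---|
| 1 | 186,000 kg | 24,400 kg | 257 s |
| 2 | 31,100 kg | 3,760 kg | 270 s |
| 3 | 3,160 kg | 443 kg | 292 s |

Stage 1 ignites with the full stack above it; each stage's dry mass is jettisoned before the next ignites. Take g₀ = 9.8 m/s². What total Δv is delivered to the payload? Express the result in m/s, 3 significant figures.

Δv ≈ 10000 m/s

Ignition mass of stage 1 = 186,000+24,400 + 31,100+3,760 + 3,160+443 + 1,610 = 250,473 kg.
Stage 1: m₀ = 250,473 kg, m_f = 250,473 − 186,000 = 64,473 kg; Δv = 257×9.8×ln(3.885) = 2518.6×1.3571 ≈ 3418 m/s.
Stage 2: m₀ = 40,073 kg, m_f = 40,073 − 31,100 = 8,973 kg; Δv = 270×9.8×ln(4.466) = 2646.0×1.4965 ≈ 3960 m/s.
Stage 3: m₀ = 5,213 kg, m_f = 5,213 − 3,160 = 2,053 kg; Δv = 292×9.8×ln(2.539) = 2861.6×0.9319 ≈ 2667 m/s.
Total Δv = 3418 + 3960 + 2667 = 10045 m/s.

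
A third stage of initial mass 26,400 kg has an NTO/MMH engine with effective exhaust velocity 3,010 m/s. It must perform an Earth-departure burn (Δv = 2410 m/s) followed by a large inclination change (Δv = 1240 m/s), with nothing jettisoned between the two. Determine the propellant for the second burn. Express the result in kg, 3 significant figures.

After the first burn: m = 26400 × exp(−2410/3010.0) = 26400 × 0.44903 = 11,854.4 kg.
After the second burn: m = 11,854.4 × exp(−1240/3010.0) = 11,854.4 × 0.66235 = 7,851.76 kg.
Second-burn propellant = 11,854.4 − 7,851.76 = 4,002.64 kg.

propellant for the second burn ≈ 4000 kg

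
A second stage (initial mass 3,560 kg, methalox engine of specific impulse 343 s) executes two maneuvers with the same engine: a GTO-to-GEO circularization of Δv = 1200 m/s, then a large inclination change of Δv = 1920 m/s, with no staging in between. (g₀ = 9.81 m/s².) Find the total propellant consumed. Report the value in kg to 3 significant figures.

v_e = Isp · g₀ = 343 × 9.81 = 3364.8 m/s.
After the first burn: m = 3560 × exp(−1200/3364.8) = 3560 × 0.70003 = 2,492.11 kg.
After the second burn: m = 2,492.11 × exp(−1920/3364.8) = 2,492.11 × 0.56518 = 1,408.49 kg.
Total propellant = m₀ − m_final = 3560 − 1,408.49 = 2,151.51 kg.

total propellant consumed ≈ 2150 kg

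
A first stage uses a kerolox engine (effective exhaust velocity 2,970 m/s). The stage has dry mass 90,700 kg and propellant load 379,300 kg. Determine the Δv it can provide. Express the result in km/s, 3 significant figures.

Δv ≈ 4.89 km/s

m₀ = m_dry + m_prop = 90,700 + 379,300 = 470,000 kg.
Using Δv = v_e ln(m₀/m_f): Δv = v_e · ln(m₀/m_f) = 2970.0 × ln(5.182) = 2970.0 × 1.6452 ≈ 4886.2 m/s.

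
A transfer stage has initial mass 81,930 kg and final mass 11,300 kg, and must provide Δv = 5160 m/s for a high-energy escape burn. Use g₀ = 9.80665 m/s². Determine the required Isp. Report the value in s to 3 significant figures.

Isp ≈ 266 s

ln(m₀/m_f) = ln(81930/11300) = ln(7.25) = 1.9811.
v_e = Δv / ln(m₀/m_f) = 5160 / 1.9811 = 2604.7 m/s.
Isp = v_e / g₀ = 2604.7 / 9.80665 = 265.6 s.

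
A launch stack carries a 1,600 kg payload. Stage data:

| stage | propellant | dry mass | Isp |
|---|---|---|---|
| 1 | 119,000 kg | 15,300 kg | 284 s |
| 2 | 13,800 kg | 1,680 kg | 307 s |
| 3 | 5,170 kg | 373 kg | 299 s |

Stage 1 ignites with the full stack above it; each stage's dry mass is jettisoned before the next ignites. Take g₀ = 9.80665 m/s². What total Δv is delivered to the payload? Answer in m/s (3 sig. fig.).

Ignition mass of stage 1 = 119,000+15,300 + 13,800+1,680 + 5,170+373 + 1,600 = 156,923 kg.
Stage 1: m₀ = 156,923 kg, m_f = 156,923 − 119,000 = 37,923 kg; Δv = 284×9.80665×ln(4.138) = 2785.1×1.4202 ≈ 3955 m/s.
Stage 2: m₀ = 22,623 kg, m_f = 22,623 − 13,800 = 8,823 kg; Δv = 307×9.80665×ln(2.564) = 3010.6×0.9416 ≈ 2835 m/s.
Stage 3: m₀ = 7,143 kg, m_f = 7,143 − 5,170 = 1,973 kg; Δv = 299×9.80665×ln(3.62) = 2932.2×1.2866 ≈ 3772 m/s.
Total Δv = 3955 + 2835 + 3772 = 10562 m/s.

Δv ≈ 10600 m/s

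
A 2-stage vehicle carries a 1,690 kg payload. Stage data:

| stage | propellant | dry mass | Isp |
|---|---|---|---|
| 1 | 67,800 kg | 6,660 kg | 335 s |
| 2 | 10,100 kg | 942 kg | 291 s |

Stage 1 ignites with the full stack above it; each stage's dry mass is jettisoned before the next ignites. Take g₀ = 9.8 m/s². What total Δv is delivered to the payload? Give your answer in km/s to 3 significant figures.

Δv ≈ 9.43 km/s

Ignition mass of stage 1 = 67,800+6,660 + 10,100+942 + 1,690 = 87,192 kg.
Stage 1: m₀ = 87,192 kg, m_f = 87,192 − 67,800 = 19,392 kg; Δv = 335×9.8×ln(4.496) = 3283.0×1.5033 ≈ 4935 m/s.
Stage 2: m₀ = 12,732 kg, m_f = 12,732 − 10,100 = 2,632 kg; Δv = 291×9.8×ln(4.837) = 2851.8×1.5764 ≈ 4496 m/s.
Total Δv = 4935 + 4496 = 9431 m/s.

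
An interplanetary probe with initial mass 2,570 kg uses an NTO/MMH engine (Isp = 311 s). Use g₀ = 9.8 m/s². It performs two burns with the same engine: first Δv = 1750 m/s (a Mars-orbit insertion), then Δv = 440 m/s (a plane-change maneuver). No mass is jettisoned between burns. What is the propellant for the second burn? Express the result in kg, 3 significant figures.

v_e = Isp · g₀ = 311 × 9.8 = 3047.8 m/s.
After the first burn: m = 2570 × exp(−1750/3047.8) = 2570 × 0.56316 = 1,447.32 kg.
After the second burn: m = 1,447.32 × exp(−440/3047.8) = 1,447.32 × 0.86557 = 1,252.76 kg.
Second-burn propellant = 1,447.32 − 1,252.76 = 194.56 kg.

propellant for the second burn ≈ 195 kg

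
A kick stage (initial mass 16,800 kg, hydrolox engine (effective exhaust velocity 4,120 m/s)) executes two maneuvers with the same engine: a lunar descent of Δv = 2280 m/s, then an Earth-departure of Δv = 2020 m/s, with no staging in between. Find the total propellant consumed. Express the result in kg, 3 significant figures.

After the first burn: m = 16800 × exp(−2280/4120.0) = 16800 × 0.57499 = 9,659.83 kg.
After the second burn: m = 9,659.83 × exp(−2020/4120.0) = 9,659.83 × 0.61245 = 5,916.16 kg.
Total propellant = m₀ − m_final = 16800 − 5,916.16 = 10,883.84 kg.

total propellant consumed ≈ 10900 kg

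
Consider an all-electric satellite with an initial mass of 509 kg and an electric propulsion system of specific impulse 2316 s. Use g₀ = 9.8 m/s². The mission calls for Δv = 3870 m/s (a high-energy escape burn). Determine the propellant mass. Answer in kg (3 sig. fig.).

propellant mass ≈ 79.8 kg

v_e = Isp · g₀ = 2316 × 9.8 = 22696.8 m/s.
m₀/m_f = exp(Δv / v_e) = exp(3870 / 22696.8) = exp(0.1705) = 1.1859.
m_f = 509 / 1.1859 = 429.21 kg, so propellant = m₀ − m_f = 509 − 429.21 = 79.79 kg.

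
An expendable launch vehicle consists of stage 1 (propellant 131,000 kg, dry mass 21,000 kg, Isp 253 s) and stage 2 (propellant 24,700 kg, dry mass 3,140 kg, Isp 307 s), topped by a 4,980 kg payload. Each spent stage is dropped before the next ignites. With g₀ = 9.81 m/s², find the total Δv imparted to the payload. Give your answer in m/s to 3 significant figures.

Δv ≈ 7270 m/s

Ignition mass of stage 1 = 131,000+21,000 + 24,700+3,140 + 4,980 = 184,820 kg.
Stage 1: m₀ = 184,820 kg, m_f = 184,820 − 131,000 = 53,820 kg; Δv = 253×9.81×ln(3.434) = 2481.9×1.2337 ≈ 3062 m/s.
Stage 2: m₀ = 32,820 kg, m_f = 32,820 − 24,700 = 8,120 kg; Δv = 307×9.81×ln(4.042) = 3011.7×1.3967 ≈ 4206 m/s.
Total Δv = 3062 + 4206 = 7268 m/s.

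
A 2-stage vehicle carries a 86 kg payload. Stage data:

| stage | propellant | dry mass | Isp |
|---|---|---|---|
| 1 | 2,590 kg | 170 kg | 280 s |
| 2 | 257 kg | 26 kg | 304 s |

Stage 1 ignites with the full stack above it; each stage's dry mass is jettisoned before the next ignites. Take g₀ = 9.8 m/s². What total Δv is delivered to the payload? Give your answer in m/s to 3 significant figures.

Δv ≈ 8380 m/s

Ignition mass of stage 1 = 2,590+170 + 257+26 + 86 = 3,129 kg.
Stage 1: m₀ = 3,129 kg, m_f = 3,129 − 2,590 = 539 kg; Δv = 280×9.8×ln(5.805) = 2744.0×1.7588 ≈ 4826 m/s.
Stage 2: m₀ = 369 kg, m_f = 369 − 257 = 112 kg; Δv = 304×9.8×ln(3.295) = 2979.2×1.1923 ≈ 3552 m/s.
Total Δv = 4826 + 3552 = 8378 m/s.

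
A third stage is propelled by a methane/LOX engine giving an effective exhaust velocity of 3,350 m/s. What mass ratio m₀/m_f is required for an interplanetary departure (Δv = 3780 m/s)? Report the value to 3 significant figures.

mass ratio ≈ 3.09

Using Δv = v_e ln(m₀/m_f): m₀/m_f = exp(Δv / v_e) = exp(3780 / 3350.0) = exp(1.1284) = 3.0906.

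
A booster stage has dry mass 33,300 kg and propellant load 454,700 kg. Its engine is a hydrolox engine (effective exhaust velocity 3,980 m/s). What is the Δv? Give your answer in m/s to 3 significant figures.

Δv ≈ 10700 m/s

m₀ = m_dry + m_prop = 33,300 + 454,700 = 488,000 kg.
By the Tsiolkovsky rocket equation, Δv = v_e · ln(m₀/m_f) = 3980.0 × ln(14.65) = 3980.0 × 2.6848 ≈ 10685.3 m/s.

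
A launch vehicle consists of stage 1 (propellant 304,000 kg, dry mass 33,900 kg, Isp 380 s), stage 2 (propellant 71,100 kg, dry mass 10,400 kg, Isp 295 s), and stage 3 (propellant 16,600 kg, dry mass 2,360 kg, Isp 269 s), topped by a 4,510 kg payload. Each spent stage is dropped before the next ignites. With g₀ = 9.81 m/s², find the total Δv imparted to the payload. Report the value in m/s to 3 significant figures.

Δv ≈ 10800 m/s

Ignition mass of stage 1 = 304,000+33,900 + 71,100+10,400 + 16,600+2,360 + 4,510 = 442,870 kg.
Stage 1: m₀ = 442,870 kg, m_f = 442,870 − 304,000 = 138,870 kg; Δv = 380×9.81×ln(3.189) = 3727.8×1.1597 ≈ 4323 m/s.
Stage 2: m₀ = 104,970 kg, m_f = 104,970 − 71,100 = 33,870 kg; Δv = 295×9.81×ln(3.099) = 2894.0×1.1311 ≈ 3273 m/s.
Stage 3: m₀ = 23,470 kg, m_f = 23,470 − 16,600 = 6,870 kg; Δv = 269×9.81×ln(3.416) = 2638.9×1.2286 ≈ 3242 m/s.
Total Δv = 4323 + 3273 + 3242 = 10838 m/s.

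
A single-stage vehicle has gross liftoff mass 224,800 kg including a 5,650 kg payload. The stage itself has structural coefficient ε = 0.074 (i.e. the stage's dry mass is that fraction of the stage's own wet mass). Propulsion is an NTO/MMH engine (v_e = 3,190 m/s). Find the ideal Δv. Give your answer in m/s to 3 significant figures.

Stage wet mass = m₀ − payload = 224,800 − 5,650 = 219,150 kg.
Stage dry mass = ε × stage wet mass = 0.074 × 219,150 = 16,217.1 kg.
Burnout mass m_f = stage dry + payload = 16,217.1 + 5,650 = 21,867.1 kg.
From the ideal rocket equation, Δv = v_e · ln(224,800/21,867.1) = 3190.0 × ln(10.28) = 3190.0 × 2.3302 ≈ 7433 m/s.

Δv ≈ 7430 m/s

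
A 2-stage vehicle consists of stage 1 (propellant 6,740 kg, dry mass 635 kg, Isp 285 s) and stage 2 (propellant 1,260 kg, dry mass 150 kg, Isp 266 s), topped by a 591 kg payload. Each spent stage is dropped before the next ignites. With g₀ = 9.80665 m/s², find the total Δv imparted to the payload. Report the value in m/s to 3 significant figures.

Ignition mass of stage 1 = 6,740+635 + 1,260+150 + 591 = 9,376 kg.
Stage 1: m₀ = 9,376 kg, m_f = 9,376 − 6,740 = 2,636 kg; Δv = 285×9.80665×ln(3.557) = 2794.9×1.2689 ≈ 3546 m/s.
Stage 2: m₀ = 2,001 kg, m_f = 2,001 − 1,260 = 741 kg; Δv = 266×9.80665×ln(2.7) = 2608.6×0.9934 ≈ 2591 m/s.
Total Δv = 3546 + 2591 = 6137 m/s.

Δv ≈ 6140 m/s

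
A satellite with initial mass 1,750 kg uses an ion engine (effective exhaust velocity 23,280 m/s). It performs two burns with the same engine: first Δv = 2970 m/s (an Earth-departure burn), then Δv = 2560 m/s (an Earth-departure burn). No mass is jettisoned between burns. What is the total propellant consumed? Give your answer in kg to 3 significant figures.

total propellant consumed ≈ 370 kg

After the first burn: m = 1750 × exp(−2970/23280.0) = 1750 × 0.88023 = 1,540.4 kg.
After the second burn: m = 1,540.4 × exp(−2560/23280.0) = 1,540.4 × 0.89586 = 1,379.98 kg.
Total propellant = m₀ − m_final = 1750 − 1,379.98 = 370.02 kg.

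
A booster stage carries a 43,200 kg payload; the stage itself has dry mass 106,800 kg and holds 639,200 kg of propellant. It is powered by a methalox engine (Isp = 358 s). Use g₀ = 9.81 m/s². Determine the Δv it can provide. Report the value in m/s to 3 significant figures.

v_e = Isp · g₀ = 358 × 9.81 = 3512.0 m/s.
m₀ = payload + dry + propellant = 43,200 + 106,800 + 639,200 = 789,200 kg.
m_f = payload + dry = 43,200 + 106,800 = 150,000 kg.
Using Δv = v_e ln(m₀/m_f): Δv = v_e · ln(m₀/m_f) = 3512.0 × ln(5.261) = 3512.0 × 1.6604 ≈ 5831.2 m/s.

Δv ≈ 5830 m/s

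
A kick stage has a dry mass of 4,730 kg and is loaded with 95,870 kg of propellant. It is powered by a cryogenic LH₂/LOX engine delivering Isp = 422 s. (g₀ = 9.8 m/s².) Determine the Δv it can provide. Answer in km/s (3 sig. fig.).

v_e = Isp · g₀ = 422 × 9.8 = 4135.6 m/s.
m₀ = m_dry + m_prop = 4,730 + 95,870 = 100,600 kg.
Using Δv = v_e ln(m₀/m_f): Δv = v_e · ln(m₀/m_f) = 4135.6 × ln(21.27) = 4135.6 × 3.0572 ≈ 12643.5 m/s.

Δv ≈ 12.6 km/s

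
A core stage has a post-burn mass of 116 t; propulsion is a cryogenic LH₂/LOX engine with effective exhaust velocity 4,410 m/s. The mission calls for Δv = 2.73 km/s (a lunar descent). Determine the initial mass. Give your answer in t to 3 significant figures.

By the Tsiolkovsky rocket equation, m₀/m_f = exp(Δv / v_e) = exp(2730 / 4410.0) = exp(0.6190) = 1.8572.
m₀ = m_f × 1.8572 = 116 × 1.8572 = 215.435 t.

initial mass ≈ 215 t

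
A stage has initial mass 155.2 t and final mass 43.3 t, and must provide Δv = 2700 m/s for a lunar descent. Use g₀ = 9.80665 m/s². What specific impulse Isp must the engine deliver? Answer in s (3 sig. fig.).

ln(m₀/m_f) = ln(155200/43300) = ln(3.584) = 1.2766.
By the Tsiolkovsky rocket equation, v_e = Δv / ln(m₀/m_f) = 2700 / 1.2766 = 2115.1 m/s.
Isp = v_e / g₀ = 2115.1 / 9.80665 = 215.7 s.

Isp ≈ 216 s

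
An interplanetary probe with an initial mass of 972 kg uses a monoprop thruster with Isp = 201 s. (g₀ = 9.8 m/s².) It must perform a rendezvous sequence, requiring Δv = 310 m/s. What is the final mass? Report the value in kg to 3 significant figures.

final mass ≈ 830 kg

v_e = Isp · g₀ = 201 × 9.8 = 1969.8 m/s.
By the Tsiolkovsky rocket equation, m₀/m_f = exp(Δv / v_e) = exp(310 / 1969.8) = exp(0.1574) = 1.1704.
m_f = m₀ / 1.1704 = 972 / 1.1704 = 830.485 kg.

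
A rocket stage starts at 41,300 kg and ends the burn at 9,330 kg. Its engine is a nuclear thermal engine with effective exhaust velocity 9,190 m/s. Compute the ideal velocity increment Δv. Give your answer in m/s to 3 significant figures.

Δv = v_e · ln(m₀/m_f) = 9190.0 × ln(4.427) = 9190.0 × 1.4876 ≈ 13671.3 m/s.

Δv ≈ 13700 m/s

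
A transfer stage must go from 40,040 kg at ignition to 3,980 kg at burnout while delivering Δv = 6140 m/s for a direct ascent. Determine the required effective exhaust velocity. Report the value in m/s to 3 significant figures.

v_e ≈ 2660 m/s

ln(m₀/m_f) = ln(40040/3980) = ln(10.06) = 2.3086.
v_e = Δv / ln(m₀/m_f) = 6140 / 2.3086 = 2659.6 m/s.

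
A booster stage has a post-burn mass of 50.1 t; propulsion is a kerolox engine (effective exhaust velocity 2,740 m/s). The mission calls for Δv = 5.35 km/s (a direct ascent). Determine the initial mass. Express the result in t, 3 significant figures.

initial mass ≈ 353 t

By the Tsiolkovsky rocket equation, m₀/m_f = exp(Δv / v_e) = exp(5350 / 2740.0) = exp(1.9526) = 7.0467.
m₀ = m_f × 7.0467 = 50.1 × 7.0467 = 353.04 t.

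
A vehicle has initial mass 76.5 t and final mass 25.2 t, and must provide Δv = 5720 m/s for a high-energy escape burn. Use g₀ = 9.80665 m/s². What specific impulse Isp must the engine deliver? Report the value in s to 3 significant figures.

Isp ≈ 525 s

ln(m₀/m_f) = ln(76500/25200) = ln(3.036) = 1.1104.
v_e = Δv / ln(m₀/m_f) = 5720 / 1.1104 = 5151.1 m/s.
Isp = v_e / g₀ = 5151.1 / 9.80665 = 525.3 s.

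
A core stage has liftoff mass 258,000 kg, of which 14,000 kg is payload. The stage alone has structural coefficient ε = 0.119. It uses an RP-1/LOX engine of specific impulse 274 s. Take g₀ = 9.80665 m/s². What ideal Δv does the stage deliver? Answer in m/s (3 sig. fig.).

Δv ≈ 4810 m/s

Stage wet mass = m₀ − payload = 258,000 − 14,000 = 244,000 kg.
Stage dry mass = ε × stage wet mass = 0.119 × 244,000 = 29,036 kg.
Burnout mass m_f = stage dry + payload = 29,036 + 14,000 = 43,036 kg.
v_e = Isp · g₀ = 274 × 9.80665 = 2687.0 m/s.
From the ideal rocket equation, Δv = v_e · ln(258,000/43,036) = 2687.0 × ln(5.995) = 2687.0 × 1.7909 ≈ 4812 m/s.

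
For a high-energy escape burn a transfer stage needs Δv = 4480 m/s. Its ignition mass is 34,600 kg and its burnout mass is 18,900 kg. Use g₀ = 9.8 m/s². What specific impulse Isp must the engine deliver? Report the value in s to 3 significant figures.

ln(m₀/m_f) = ln(34600/18900) = ln(1.831) = 0.6047.
v_e = Δv / ln(m₀/m_f) = 4480 / 0.6047 = 7408.7 m/s.
Isp = v_e / g₀ = 7408.7 / 9.8 = 756.0 s.

Isp ≈ 756 s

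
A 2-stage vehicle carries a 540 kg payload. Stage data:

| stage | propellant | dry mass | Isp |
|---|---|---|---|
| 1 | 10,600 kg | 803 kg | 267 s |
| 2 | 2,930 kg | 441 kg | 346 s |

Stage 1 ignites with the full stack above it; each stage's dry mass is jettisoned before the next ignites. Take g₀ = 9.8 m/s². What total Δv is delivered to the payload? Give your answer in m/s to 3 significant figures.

Δv ≈ 7770 m/s

Ignition mass of stage 1 = 10,600+803 + 2,930+441 + 540 = 15,314 kg.
Stage 1: m₀ = 15,314 kg, m_f = 15,314 − 10,600 = 4,714 kg; Δv = 267×9.8×ln(3.249) = 2616.6×1.1782 ≈ 3083 m/s.
Stage 2: m₀ = 3,911 kg, m_f = 3,911 − 2,930 = 981 kg; Δv = 346×9.8×ln(3.987) = 3390.8×1.3830 ≈ 4689 m/s.
Total Δv = 3083 + 4689 = 7772 m/s.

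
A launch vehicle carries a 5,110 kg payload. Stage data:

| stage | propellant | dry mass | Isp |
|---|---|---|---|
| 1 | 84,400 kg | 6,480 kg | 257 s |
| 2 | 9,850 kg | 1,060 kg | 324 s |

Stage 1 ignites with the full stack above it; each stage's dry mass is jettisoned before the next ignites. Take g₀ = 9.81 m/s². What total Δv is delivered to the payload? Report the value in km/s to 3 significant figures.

Δv ≈ 6.96 km/s

Ignition mass of stage 1 = 84,400+6,480 + 9,850+1,060 + 5,110 = 106,900 kg.
Stage 1: m₀ = 106,900 kg, m_f = 106,900 − 84,400 = 22,500 kg; Δv = 257×9.81×ln(4.751) = 2521.2×1.5584 ≈ 3929 m/s.
Stage 2: m₀ = 16,020 kg, m_f = 16,020 − 9,850 = 6,170 kg; Δv = 324×9.81×ln(2.596) = 3178.4×0.9541 ≈ 3033 m/s.
Total Δv = 3929 + 3033 = 6962 m/s.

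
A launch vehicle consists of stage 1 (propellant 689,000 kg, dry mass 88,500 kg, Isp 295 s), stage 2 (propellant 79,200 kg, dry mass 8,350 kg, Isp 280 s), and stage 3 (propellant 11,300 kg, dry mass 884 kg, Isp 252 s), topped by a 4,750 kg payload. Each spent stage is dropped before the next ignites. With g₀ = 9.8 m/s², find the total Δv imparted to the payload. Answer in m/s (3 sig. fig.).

Δv ≈ 11000 m/s

Ignition mass of stage 1 = 689,000+88,500 + 79,200+8,350 + 11,300+884 + 4,750 = 881,984 kg.
Stage 1: m₀ = 881,984 kg, m_f = 881,984 − 689,000 = 192,984 kg; Δv = 295×9.8×ln(4.57) = 2891.0×1.5196 ≈ 4393 m/s.
Stage 2: m₀ = 104,484 kg, m_f = 104,484 − 79,200 = 25,284 kg; Δv = 280×9.8×ln(4.132) = 2744.0×1.4189 ≈ 3893 m/s.
Stage 3: m₀ = 16,934 kg, m_f = 16,934 − 11,300 = 5,634 kg; Δv = 252×9.8×ln(3.006) = 2469.6×1.1005 ≈ 2718 m/s.
Total Δv = 4393 + 3893 + 2718 = 11004 m/s.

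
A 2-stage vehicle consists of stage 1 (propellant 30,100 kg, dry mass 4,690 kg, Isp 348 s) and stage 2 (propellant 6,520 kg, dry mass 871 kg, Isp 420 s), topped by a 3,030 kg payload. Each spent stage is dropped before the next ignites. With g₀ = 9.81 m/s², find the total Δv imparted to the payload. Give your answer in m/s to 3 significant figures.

Ignition mass of stage 1 = 30,100+4,690 + 6,520+871 + 3,030 = 45,211 kg.
Stage 1: m₀ = 45,211 kg, m_f = 45,211 − 30,100 = 15,111 kg; Δv = 348×9.81×ln(2.992) = 3413.9×1.0959 ≈ 3741 m/s.
Stage 2: m₀ = 10,421 kg, m_f = 10,421 − 6,520 = 3,901 kg; Δv = 420×9.81×ln(2.671) = 4120.2×0.9826 ≈ 4048 m/s.
Total Δv = 3741 + 4048 = 7789 m/s.

Δv ≈ 7790 m/s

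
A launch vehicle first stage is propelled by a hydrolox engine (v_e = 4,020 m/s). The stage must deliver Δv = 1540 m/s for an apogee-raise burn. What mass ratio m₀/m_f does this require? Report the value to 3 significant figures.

Rocket equation: m₀/m_f = exp(Δv / v_e) = exp(1540 / 4020.0) = exp(0.3831) = 1.4668.

mass ratio ≈ 1.47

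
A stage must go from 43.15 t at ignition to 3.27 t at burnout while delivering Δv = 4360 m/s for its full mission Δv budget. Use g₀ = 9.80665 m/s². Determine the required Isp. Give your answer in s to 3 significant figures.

ln(m₀/m_f) = ln(43150/3270) = ln(13.2) = 2.5799.
v_e = Δv / ln(m₀/m_f) = 4360 / 2.5799 = 1690.0 m/s.
Isp = v_e / g₀ = 1690.0 / 9.80665 = 172.3 s.

Isp ≈ 172 s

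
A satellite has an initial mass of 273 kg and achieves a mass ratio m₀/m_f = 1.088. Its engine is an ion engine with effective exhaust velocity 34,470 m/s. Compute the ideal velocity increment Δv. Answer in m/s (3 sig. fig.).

Δv ≈ 2910 m/s

From the ideal rocket equation, Δv = v_e · ln(1.088) = 34470.0 × 0.0843 ≈ 2907.2 m/s.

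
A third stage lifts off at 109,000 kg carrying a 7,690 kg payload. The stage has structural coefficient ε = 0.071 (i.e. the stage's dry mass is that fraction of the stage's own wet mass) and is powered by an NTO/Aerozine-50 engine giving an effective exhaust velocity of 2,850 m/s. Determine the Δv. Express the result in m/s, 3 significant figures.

Δv ≈ 5670 m/s

Stage wet mass = m₀ − payload = 109,000 − 7,690 = 101,310 kg.
Stage dry mass = ε × stage wet mass = 0.071 × 101,310 = 7,193.01 kg.
Burnout mass m_f = stage dry + payload = 7,193.01 + 7,690 = 14,883.01 kg.
From the ideal rocket equation, Δv = v_e · ln(109,000/14,883.01) = 2850.0 × ln(7.324) = 2850.0 × 1.9911 ≈ 5675 m/s.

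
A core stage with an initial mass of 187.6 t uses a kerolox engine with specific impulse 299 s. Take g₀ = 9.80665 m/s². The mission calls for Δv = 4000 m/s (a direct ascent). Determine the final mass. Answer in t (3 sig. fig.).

v_e = Isp · g₀ = 299 × 9.80665 = 2932.2 m/s.
Rocket equation: m₀/m_f = exp(Δv / v_e) = exp(4000 / 2932.2) = exp(1.3642) = 3.9125.
m_f = m₀ / 3.9125 = 187.6 / 3.9125 = 47.9489 t.

final mass ≈ 47.9 t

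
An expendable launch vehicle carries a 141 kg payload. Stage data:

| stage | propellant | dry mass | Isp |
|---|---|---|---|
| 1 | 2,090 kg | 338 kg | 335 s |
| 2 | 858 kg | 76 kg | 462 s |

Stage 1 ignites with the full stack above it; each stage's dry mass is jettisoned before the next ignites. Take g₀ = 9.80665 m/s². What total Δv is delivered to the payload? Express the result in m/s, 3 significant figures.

Δv ≈ 10200 m/s

Ignition mass of stage 1 = 2,090+338 + 858+76 + 141 = 3,503 kg.
Stage 1: m₀ = 3,503 kg, m_f = 3,503 − 2,090 = 1,413 kg; Δv = 335×9.80665×ln(2.479) = 3285.2×0.9079 ≈ 2983 m/s.
Stage 2: m₀ = 1,075 kg, m_f = 1,075 − 858 = 217 kg; Δv = 462×9.80665×ln(4.954) = 4530.7×1.6002 ≈ 7250 m/s.
Total Δv = 2983 + 7250 = 10233 m/s.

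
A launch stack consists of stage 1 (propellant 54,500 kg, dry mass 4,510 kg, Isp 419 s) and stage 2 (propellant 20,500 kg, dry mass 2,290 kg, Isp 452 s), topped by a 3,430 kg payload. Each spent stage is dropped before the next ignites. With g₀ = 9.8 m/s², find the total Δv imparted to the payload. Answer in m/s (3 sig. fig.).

Δv ≈ 10900 m/s

Ignition mass of stage 1 = 54,500+4,510 + 20,500+2,290 + 3,430 = 85,230 kg.
Stage 1: m₀ = 85,230 kg, m_f = 85,230 − 54,500 = 30,730 kg; Δv = 419×9.8×ln(2.774) = 4106.2×1.0201 ≈ 4189 m/s.
Stage 2: m₀ = 26,220 kg, m_f = 26,220 − 20,500 = 5,720 kg; Δv = 452×9.8×ln(4.584) = 4429.6×1.5226 ≈ 6744 m/s.
Total Δv = 4189 + 6744 = 10933 m/s.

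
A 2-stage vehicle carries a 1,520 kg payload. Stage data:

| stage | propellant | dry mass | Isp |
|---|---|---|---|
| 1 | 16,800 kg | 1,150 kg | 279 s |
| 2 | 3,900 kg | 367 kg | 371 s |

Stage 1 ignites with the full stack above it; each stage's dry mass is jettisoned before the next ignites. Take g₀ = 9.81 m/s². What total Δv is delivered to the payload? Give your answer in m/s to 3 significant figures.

Ignition mass of stage 1 = 16,800+1,150 + 3,900+367 + 1,520 = 23,737 kg.
Stage 1: m₀ = 23,737 kg, m_f = 23,737 − 16,800 = 6,937 kg; Δv = 279×9.81×ln(3.422) = 2737.0×1.2302 ≈ 3367 m/s.
Stage 2: m₀ = 5,787 kg, m_f = 5,787 − 3,900 = 1,887 kg; Δv = 371×9.81×ln(3.067) = 3639.5×1.1206 ≈ 4079 m/s.
Total Δv = 3367 + 4079 = 7446 m/s.

Δv ≈ 7450 m/s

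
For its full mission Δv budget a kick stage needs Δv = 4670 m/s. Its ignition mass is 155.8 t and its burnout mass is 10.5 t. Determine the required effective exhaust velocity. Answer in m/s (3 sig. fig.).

v_e ≈ 1730 m/s

ln(m₀/m_f) = ln(155800/10500) = ln(14.84) = 2.6972.
v_e = Δv / ln(m₀/m_f) = 4670 / 2.6972 = 1731.4 m/s.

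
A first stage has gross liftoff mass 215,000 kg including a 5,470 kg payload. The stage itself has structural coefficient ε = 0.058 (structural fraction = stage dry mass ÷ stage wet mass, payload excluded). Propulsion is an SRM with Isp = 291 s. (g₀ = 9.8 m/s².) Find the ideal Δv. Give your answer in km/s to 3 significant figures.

Stage wet mass = m₀ − payload = 215,000 − 5,470 = 209,530 kg.
Stage dry mass = ε × stage wet mass = 0.058 × 209,530 = 12,152.7 kg.
Burnout mass m_f = stage dry + payload = 12,152.7 + 5,470 = 17,622.7 kg.
v_e = Isp · g₀ = 291 × 9.8 = 2851.8 m/s.
Δv = v_e · ln(215,000/17,622.7) = 2851.8 × ln(12.2) = 2851.8 × 2.5015 ≈ 7134 m/s.

Δv ≈ 7.13 km/s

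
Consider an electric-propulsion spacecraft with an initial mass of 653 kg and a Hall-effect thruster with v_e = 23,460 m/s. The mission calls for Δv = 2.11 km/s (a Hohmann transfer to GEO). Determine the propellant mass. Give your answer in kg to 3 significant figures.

By the Tsiolkovsky rocket equation, m₀/m_f = exp(Δv / v_e) = exp(2110 / 23460.0) = exp(0.0899) = 1.0941.
m_f = 653 / 1.0941 = 596.838 kg, so propellant = m₀ − m_f = 653 − 596.838 = 56.162 kg.

propellant mass ≈ 56.2 kg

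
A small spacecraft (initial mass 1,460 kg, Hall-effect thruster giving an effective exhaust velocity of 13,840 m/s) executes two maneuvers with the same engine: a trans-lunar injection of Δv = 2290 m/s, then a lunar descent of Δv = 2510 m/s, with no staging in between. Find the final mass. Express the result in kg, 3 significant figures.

final mass ≈ 1030 kg

After the first burn: m = 1460 × exp(−2290/13840.0) = 1460 × 0.84750 = 1,237.35 kg.
After the second burn: m = 1,237.35 × exp(−2510/13840.0) = 1,237.35 × 0.83414 = 1,032.12 kg.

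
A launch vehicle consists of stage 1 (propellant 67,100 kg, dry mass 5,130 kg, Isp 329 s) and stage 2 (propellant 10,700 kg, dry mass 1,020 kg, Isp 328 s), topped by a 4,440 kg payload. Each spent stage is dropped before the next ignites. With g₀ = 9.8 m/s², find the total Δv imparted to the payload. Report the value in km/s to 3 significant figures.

Ignition mass of stage 1 = 67,100+5,130 + 10,700+1,020 + 4,440 = 88,390 kg.
Stage 1: m₀ = 88,390 kg, m_f = 88,390 − 67,100 = 21,290 kg; Δv = 329×9.8×ln(4.152) = 3224.2×1.4235 ≈ 4590 m/s.
Stage 2: m₀ = 16,160 kg, m_f = 16,160 − 10,700 = 5,460 kg; Δv = 328×9.8×ln(2.96) = 3214.4×1.0851 ≈ 3488 m/s.
Total Δv = 4590 + 3488 = 8078 m/s.

Δv ≈ 8.08 km/s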